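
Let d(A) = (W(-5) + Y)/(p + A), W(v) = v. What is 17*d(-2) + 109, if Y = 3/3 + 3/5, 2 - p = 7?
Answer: 4104/35 ≈ 117.26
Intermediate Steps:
p = -5 (p = 2 - 1*7 = 2 - 7 = -5)
Y = 8/5 (Y = 3*(⅓) + 3*(⅕) = 1 + ⅗ = 8/5 ≈ 1.6000)
d(A) = -17/(5*(-5 + A)) (d(A) = (-5 + 8/5)/(-5 + A) = -17/(5*(-5 + A)))
17*d(-2) + 109 = 17*(-17/(-25 + 5*(-2))) + 109 = 17*(-17/(-25 - 10)) + 109 = 17*(-17/(-35)) + 109 = 17*(-17*(-1/35)) + 109 = 17*(17/35) + 109 = 289/35 + 109 = 4104/35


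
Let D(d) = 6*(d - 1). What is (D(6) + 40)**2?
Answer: 4900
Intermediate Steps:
D(d) = -6 + 6*d (D(d) = 6*(-1 + d) = -6 + 6*d)
(D(6) + 40)**2 = ((-6 + 6*6) + 40)**2 = ((-6 + 36) + 40)**2 = (30 + 40)**2 = 70**2 = 4900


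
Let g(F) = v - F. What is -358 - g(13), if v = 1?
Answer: -346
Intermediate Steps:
g(F) = 1 - F
-358 - g(13) = -358 - (1 - 1*13) = -358 - (1 - 13) = -358 - 1*(-12) = -358 + 12 = -346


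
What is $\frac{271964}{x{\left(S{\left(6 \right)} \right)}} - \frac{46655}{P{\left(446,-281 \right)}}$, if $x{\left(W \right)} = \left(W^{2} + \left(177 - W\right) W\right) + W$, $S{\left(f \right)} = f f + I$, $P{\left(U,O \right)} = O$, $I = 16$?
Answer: $\frac{127065141}{650234} \approx 195.41$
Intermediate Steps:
$S{\left(f \right)} = 16 + f^{2}$ ($S{\left(f \right)} = f f + 16 = f^{2} + 16 = 16 + f^{2}$)
$x{\left(W \right)} = W + W^{2} + W \left(177 - W\right)$ ($x{\left(W \right)} = \left(W^{2} + W \left(177 - W\right)\right) + W = W + W^{2} + W \left(177 - W\right)$)
$\frac{271964}{x{\left(S{\left(6 \right)} \right)}} - \frac{46655}{P{\left(446,-281 \right)}} = \frac{271964}{178 \left(16 + 6^{2}\right)} - \frac{46655}{-281} = \frac{271964}{178 \left(16 + 36\right)} - - \frac{46655}{281} = \frac{271964}{178 \cdot 52} + \frac{46655}{281} = \frac{271964}{9256} + \frac{46655}{281} = 271964 \cdot \frac{1}{9256} + \frac{46655}{281} = \frac{67991}{2314} + \frac{46655}{281} = \frac{127065141}{650234}$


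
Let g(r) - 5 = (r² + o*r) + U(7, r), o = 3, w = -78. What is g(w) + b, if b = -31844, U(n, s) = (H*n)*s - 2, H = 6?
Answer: -29267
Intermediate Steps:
U(n, s) = -2 + 6*n*s (U(n, s) = (6*n)*s - 2 = 6*n*s - 2 = -2 + 6*n*s)
g(r) = 3 + r² + 45*r (g(r) = 5 + ((r² + 3*r) + (-2 + 6*7*r)) = 5 + ((r² + 3*r) + (-2 + 42*r)) = 5 + (-2 + r² + 45*r) = 3 + r² + 45*r)
g(w) + b = (3 + (-78)² + 45*(-78)) - 31844 = (3 + 6084 - 3510) - 31844 = 2577 - 31844 = -29267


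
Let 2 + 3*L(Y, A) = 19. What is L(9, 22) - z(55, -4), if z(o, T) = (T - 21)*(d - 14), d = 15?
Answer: 92/3 ≈ 30.667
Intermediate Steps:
L(Y, A) = 17/3 (L(Y, A) = -2/3 + (1/3)*19 = -2/3 + 19/3 = 17/3)
z(o, T) = -21 + T (z(o, T) = (T - 21)*(15 - 14) = (-21 + T)*1 = -21 + T)
L(9, 22) - z(55, -4) = 17/3 - (-21 - 4) = 17/3 - 1*(-25) = 17/3 + 25 = 92/3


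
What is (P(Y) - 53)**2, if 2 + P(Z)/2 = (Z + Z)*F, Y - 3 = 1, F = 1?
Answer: 1681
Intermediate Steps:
Y = 4 (Y = 3 + 1 = 4)
P(Z) = -4 + 4*Z (P(Z) = -4 + 2*((Z + Z)*1) = -4 + 2*((2*Z)*1) = -4 + 2*(2*Z) = -4 + 4*Z)
(P(Y) - 53)**2 = ((-4 + 4*4) - 53)**2 = ((-4 + 16) - 53)**2 = (12 - 53)**2 = (-41)**2 = 1681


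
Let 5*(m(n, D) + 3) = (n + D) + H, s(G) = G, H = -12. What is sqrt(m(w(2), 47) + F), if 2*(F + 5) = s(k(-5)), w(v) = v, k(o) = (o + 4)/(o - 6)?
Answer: I*sqrt(6710)/110 ≈ 0.74468*I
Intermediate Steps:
k(o) = (4 + o)/(-6 + o)
m(n, D) = -27/5 + D/5 + n/5 (m(n, D) = -3 + ((n + D) - 12)/5 = -3 + ((D + n) - 12)/5 = -3 + (-12 + D + n)/5 = -3 + (-12/5 + D/5 + n/5) = -27/5 + D/5 + n/5)
F = -109/22 (F = -5 + ((4 - 5)/(-6 - 5))/2 = -5 + (-1/(-11))/2 = -5 + (-1/11*(-1))/2 = -5 + (1/2)*(1/11) = -5 + 1/22 = -109/22 ≈ -4.9545)
sqrt(m(w(2), 47) + F) = sqrt((-27/5 + (1/5)*47 + (1/5)*2) - 109/22) = sqrt((-27/5 + 47/5 + 2/5) - 109/22) = sqrt(22/5 - 109/22) = sqrt(-61/110) = I*sqrt(6710)/110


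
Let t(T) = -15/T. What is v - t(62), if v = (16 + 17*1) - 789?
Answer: -46857/62 ≈ -755.76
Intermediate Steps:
v = -756 (v = (16 + 17) - 789 = 33 - 789 = -756)
v - t(62) = -756 - (-15)/62 = -756 - 1*(-15/62) = -756 + 15/62 = -46857/62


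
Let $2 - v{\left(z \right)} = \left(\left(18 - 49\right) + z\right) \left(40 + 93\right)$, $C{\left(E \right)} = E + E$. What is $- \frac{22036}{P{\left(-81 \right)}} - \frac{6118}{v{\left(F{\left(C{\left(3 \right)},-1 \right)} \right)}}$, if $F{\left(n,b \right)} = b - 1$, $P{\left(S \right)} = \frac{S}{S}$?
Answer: $- \frac{96766194}{4391} \approx -22037.0$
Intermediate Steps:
$C{\left(E \right)} = 2 E$
$P{\left(S \right)} = 1$
$F{\left(n,b \right)} = -1 + b$
$v{\left(z \right)} = 4125 - 133 z$ ($v{\left(z \right)} = 2 - \left(\left(18 - 49\right) + z\right) \left(40 + 93\right) = 2 - \left(\left(18 - 49\right) + z\right) 133 = 2 - \left(-31 + z\right) 133 = 2 - \left(-4123 + 133 z\right) = 4125 - 133 z$)
$- \frac{22036}{P{\left(-81 \right)}} - \frac{6118}{v{\left(F{\left(C{\left(3 \right)},-1 \right)} \right)}} = - \frac{22036}{1} - \frac{6118}{4125 - 133 \left(-1 - 1\right)} = \left(-22036\right) 1 - \frac{6118}{4125 - -266} = -22036 - \frac{6118}{4125 + 266} = -22036 - \frac{6118}{4391} = - \frac{96766194}{4391}$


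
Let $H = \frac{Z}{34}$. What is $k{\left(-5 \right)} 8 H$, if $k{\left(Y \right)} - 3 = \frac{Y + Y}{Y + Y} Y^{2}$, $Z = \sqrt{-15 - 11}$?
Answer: $\frac{112 i \sqrt{26}}{17} \approx 33.594 i$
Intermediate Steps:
$Z = i \sqrt{26}$ ($Z = \sqrt{-26} = i \sqrt{26} \approx 5.099 i$)
$k{\left(Y \right)} = 3 + Y^{2}$ ($k{\left(Y \right)} = 3 + \frac{Y + Y}{Y + Y} Y^{2} = 3 + \frac{2 Y}{2 Y} Y^{2} = 3 + 2 Y \frac{1}{2 Y} Y^{2} = 3 + 1 Y^{2} = 3 + Y^{2}$)
$H = \frac{i \sqrt{26}}{34} \approx 0.14997 i$
$k{\left(-5 \right)} 8 H = \left(3 + \left(-5\right)^{2}\right) 8 \frac{i \sqrt{26}}{34} = \left(3 + 25\right) 8 \frac{i \sqrt{26}}{34} = 28 \cdot 8 \frac{i \sqrt{26}}{34} = 224 \frac{i \sqrt{26}}{34} = \frac{112 i \sqrt{26}}{17}$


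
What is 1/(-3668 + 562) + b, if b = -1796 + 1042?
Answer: -2341925/3106 ≈ -754.00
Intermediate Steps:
b = -754
1/(-3668 + 562) + b = 1/(-3668 + 562) - 754 = 1/(-3106) - 754 = -1/3106 - 754 = -2341925/3106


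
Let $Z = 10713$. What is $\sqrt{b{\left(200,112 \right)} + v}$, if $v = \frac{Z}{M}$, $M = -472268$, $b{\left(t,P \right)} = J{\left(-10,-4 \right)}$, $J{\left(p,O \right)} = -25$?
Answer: $\frac{i \sqrt{1395246500671}}{236134} \approx 5.0023 i$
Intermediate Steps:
$b{\left(t,P \right)} = -25$
$v = - \frac{10713}{472268}$ ($v = \frac{10713}{-472268} = 10713 \left(- \frac{1}{472268}\right) = - \frac{10713}{472268} \approx -0.022684$)
$\sqrt{b{\left(200,112 \right)} + v} = \sqrt{-25 - \frac{10713}{472268}} = \sqrt{- \frac{11817413}{472268}} = \frac{i \sqrt{1395246500671}}{236134}$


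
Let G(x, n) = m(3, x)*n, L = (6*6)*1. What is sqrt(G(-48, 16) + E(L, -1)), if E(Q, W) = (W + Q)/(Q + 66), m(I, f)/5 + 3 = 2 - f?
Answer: sqrt(39122610)/102 ≈ 61.322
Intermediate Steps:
m(I, f) = -5 - 5*f (m(I, f) = -15 + 5*(2 - f) = -15 + (10 - 5*f) = -5 - 5*f)
L = 36 (L = 36*1 = 36)
E(Q, W) = (Q + W)/(66 + Q)
G(x, n) = n*(-5 - 5*x) (G(x, n) = (-5 - 5*x)*n = n*(-5 - 5*x))
sqrt(G(-48, 16) + E(L, -1)) = sqrt(-5*16*(1 - 48) + (36 - 1)/(66 + 36)) = sqrt(-5*16*(-47) + 35/102) = sqrt(3760 + (1/102)*35) = sqrt(3760 + 35/102) = sqrt(383555/102) = sqrt(39122610)/102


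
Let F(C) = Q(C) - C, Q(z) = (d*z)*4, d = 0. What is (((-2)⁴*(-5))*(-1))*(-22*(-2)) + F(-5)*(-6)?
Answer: 3490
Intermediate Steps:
Q(z) = 0 (Q(z) = (0*z)*4 = 0*4 = 0)
F(C) = -C (F(C) = 0 - C = -C)
(((-2)⁴*(-5))*(-1))*(-22*(-2)) + F(-5)*(-6) = (((-2)⁴*(-5))*(-1))*(-22*(-2)) - 1*(-5)*(-6) = ((16*(-5))*(-1))*44 + 5*(-6) = -80*(-1)*44 - 30 = 80*44 - 30 = 3520 - 30 = 3490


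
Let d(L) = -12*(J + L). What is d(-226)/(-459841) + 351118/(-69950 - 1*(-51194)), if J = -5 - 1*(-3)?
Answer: -80754884327/4312388898 ≈ -18.726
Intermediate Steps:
J = -2 (J = -5 + 3 = -2)
d(L) = 24 - 12*L (d(L) = -12*(-2 + L) = 24 - 12*L)
d(-226)/(-459841) + 351118/(-69950 - 1*(-51194)) = (24 - 12*(-226))/(-459841) + 351118/(-69950 - 1*(-51194)) = (24 + 2712)*(-1/459841) + 351118/(-69950 + 51194) = 2736*(-1/459841) + 351118/(-18756) = -2736/459841 + 351118*(-1/18756) = -2736/459841 - 175559/9378 = -80754884327/4312388898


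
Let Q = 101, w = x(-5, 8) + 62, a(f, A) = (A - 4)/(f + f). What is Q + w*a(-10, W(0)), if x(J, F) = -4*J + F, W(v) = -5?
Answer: 283/2 ≈ 141.50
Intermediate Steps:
x(J, F) = F - 4*J
a(f, A) = (-4 + A)/(2*f) (a(f, A) = (-4 + A)/((2*f)) = (-4 + A)*(1/(2*f)) = (-4 + A)/(2*f))
w = 90 (w = (8 - 4*(-5)) + 62 = (8 + 20) + 62 = 28 + 62 = 90)
Q + w*a(-10, W(0)) = 101 + 90*((½)*(-4 - 5)/(-10)) = 101 + 90*((½)*(-⅒)*(-9)) = 101 + 90*(9/20) = 101 + 81/2 = 283/2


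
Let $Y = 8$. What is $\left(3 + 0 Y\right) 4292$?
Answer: $12876$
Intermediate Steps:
$\left(3 + 0 Y\right) 4292 = \left(3 + 0 \cdot 8\right) 4292 = \left(3 + 0\right) 4292 = 3 \cdot 4292 = 12876$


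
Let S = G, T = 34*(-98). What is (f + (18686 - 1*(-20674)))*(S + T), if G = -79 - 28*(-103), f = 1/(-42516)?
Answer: -881897482993/42516 ≈ -2.0743e+7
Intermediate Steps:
f = -1/42516 ≈ -2.3521e-5
G = 2805 (G = -79 + 2884 = 2805)
T = -3332
S = 2805
(f + (18686 - 1*(-20674)))*(S + T) = (-1/42516 + (18686 - 1*(-20674)))*(2805 - 3332) = (-1/42516 + (18686 + 20674))*(-527) = (-1/42516 + 39360)*(-527) = (1673429759/42516)*(-527) = -881897482993/42516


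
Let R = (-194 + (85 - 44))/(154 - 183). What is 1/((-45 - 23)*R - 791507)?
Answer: -29/22964107 ≈ -1.2628e-6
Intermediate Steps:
R = 153/29 (R = (-194 + 41)/(-29) = -153*(-1/29) = 153/29 ≈ 5.2759)
1/((-45 - 23)*R - 791507) = 1/((-45 - 23)*(153/29) - 791507) = 1/(-68*153/29 - 791507) = 1/(-10404/29 - 791507) = 1/(-22964107/29) = -29/22964107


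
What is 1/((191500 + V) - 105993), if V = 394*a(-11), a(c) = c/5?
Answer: 5/423201 ≈ 1.1815e-5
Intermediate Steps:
a(c) = c/5 (a(c) = c*(⅕) = c/5)
V = -4334/5 (V = 394*((⅕)*(-11)) = 394*(-11/5) = -4334/5 ≈ -866.80)
1/((191500 + V) - 105993) = 1/((191500 - 4334/5) - 105993) = 1/(953166/5 - 105993) = 1/(423201/5) = 5/423201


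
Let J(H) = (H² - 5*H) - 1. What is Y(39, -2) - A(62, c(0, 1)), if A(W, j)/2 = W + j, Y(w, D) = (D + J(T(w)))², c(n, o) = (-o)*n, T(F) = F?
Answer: 1750205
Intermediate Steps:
J(H) = -1 + H² - 5*H
c(n, o) = -n*o
Y(w, D) = (-1 + D + w² - 5*w)² (Y(w, D) = (D + (-1 + w² - 5*w))² = (-1 + D + w² - 5*w)²)
A(W, j) = 2*W + 2*j (A(W, j) = 2*(W + j) = 2*W + 2*j)
Y(39, -2) - A(62, c(0, 1)) = (-1 - 2 + 39² - 5*39)² - (2*62 + 2*(-1*0*1)) = (-1 - 2 + 1521 - 195)² - (124 + 2*0) = 1323² - (124 + 0) = 1750329 - 1*124 = 1750329 - 124 = 1750205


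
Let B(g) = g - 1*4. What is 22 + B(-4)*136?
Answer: -1066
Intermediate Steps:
B(g) = -4 + g (B(g) = g - 4 = -4 + g)
22 + B(-4)*136 = 22 + (-4 - 4)*136 = 22 - 8*136 = 22 - 1088 = -1066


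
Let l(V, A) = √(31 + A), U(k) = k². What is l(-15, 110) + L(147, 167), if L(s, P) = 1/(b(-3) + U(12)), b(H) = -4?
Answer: 1/140 + √141 ≈ 11.881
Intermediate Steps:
L(s, P) = 1/140 (L(s, P) = 1/(-4 + 12²) = 1/(-4 + 144) = 1/140)
l(-15, 110) + L(147, 167) = √(31 + 110) + 1/140 = √141 + 1/140 = 1/140 + √141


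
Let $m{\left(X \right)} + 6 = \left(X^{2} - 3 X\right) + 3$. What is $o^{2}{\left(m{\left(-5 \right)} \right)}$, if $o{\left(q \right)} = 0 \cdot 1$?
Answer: $0$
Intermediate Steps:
$m{\left(X \right)} = -3 + X^{2} - 3 X$ ($m{\left(X \right)} = -6 + \left(\left(X^{2} - 3 X\right) + 3\right) = -6 + \left(3 + X^{2} - 3 X\right) = -3 + X^{2} - 3 X$)
$o{\left(q \right)} = 0$
$o^{2}{\left(m{\left(-5 \right)} \right)} = 0^{2} = 0$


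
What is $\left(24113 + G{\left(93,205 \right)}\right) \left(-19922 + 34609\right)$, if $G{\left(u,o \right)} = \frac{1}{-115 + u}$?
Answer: $\frac{7791233195}{22} \approx 3.5415 \cdot 10^{8}$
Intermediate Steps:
$\left(24113 + G{\left(93,205 \right)}\right) \left(-19922 + 34609\right) = \left(24113 + \frac{1}{-115 + 93}\right) \left(-19922 + 34609\right) = \left(24113 + \frac{1}{-22}\right) 14687 = \left(24113 - \frac{1}{22}\right) 14687 = \frac{530485}{22} \cdot 14687 = \frac{7791233195}{22}$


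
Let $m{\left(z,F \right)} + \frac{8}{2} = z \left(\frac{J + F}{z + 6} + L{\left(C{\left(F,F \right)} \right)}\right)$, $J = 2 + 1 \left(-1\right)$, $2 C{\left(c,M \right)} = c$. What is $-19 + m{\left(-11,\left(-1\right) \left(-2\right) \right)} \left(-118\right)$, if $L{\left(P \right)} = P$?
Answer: $\frac{4861}{5} \approx 972.2$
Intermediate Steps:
$C{\left(c,M \right)} = \frac{c}{2}$
$J = 1$ ($J = 2 - 1 = 1$)
$m{\left(z,F \right)} = -4 + z \left(\frac{F}{2} + \frac{1 + F}{6 + z}\right)$ ($m{\left(z,F \right)} = -4 + z \left(\frac{1 + F}{z + 6} + \frac{F}{2}\right) = -4 + z \left(\frac{1 + F}{6 + z} + \frac{F}{2}\right) = -4 + z \left(\frac{F}{2} + \frac{1 + F}{6 + z}\right)$)
$-19 + m{\left(-11,\left(-1\right) \left(-2\right) \right)} \left(-118\right) = -19 + \frac{-48 - -66 + \left(-1\right) \left(-2\right) \left(-11\right)^{2} + 8 \left(\left(-1\right) \left(-2\right)\right) \left(-11\right)}{2 \left(6 - 11\right)} \left(-118\right) = -19 + \frac{-48 + 66 + 2 \cdot 121 + 8 \cdot 2 \left(-11\right)}{2 \left(-5\right)} \left(-118\right) = -19 + \frac{1}{2} \left(- \frac{1}{5}\right) \left(-48 + 66 + 242 - 176\right) \left(-118\right) = -19 + \frac{1}{2} \left(- \frac{1}{5}\right) 84 \left(-118\right) = -19 - - \frac{4956}{5} = -19 + \frac{4956}{5} = \frac{4861}{5}$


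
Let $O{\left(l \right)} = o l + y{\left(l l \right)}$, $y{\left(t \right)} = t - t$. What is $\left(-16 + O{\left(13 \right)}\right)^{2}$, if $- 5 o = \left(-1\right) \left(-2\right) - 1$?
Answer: $\frac{8649}{25} \approx 345.96$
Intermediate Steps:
$y{\left(t \right)} = 0$
$o = - \frac{1}{5}$ ($o = - \frac{\left(-1\right) \left(-2\right) - 1}{5} = - \frac{2 - 1}{5} = \left(- \frac{1}{5}\right) 1 = - \frac{1}{5} \approx -0.2$)
$O{\left(l \right)} = - \frac{l}{5}$ ($O{\left(l \right)} = - \frac{l}{5} + 0 = - \frac{l}{5}$)
$\left(-16 + O{\left(13 \right)}\right)^{2} = \left(-16 - \frac{13}{5}\right)^{2} = \left(- \frac{93}{5}\right)^{2} = \frac{8649}{25}$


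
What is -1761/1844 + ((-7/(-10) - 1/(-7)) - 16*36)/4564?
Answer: -976757/903560 ≈ -1.0810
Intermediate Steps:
-1761/1844 + ((-7/(-10) - 1/(-7)) - 16*36)/4564 = -1761*1/1844 + ((-7*(-⅒) - 1*(-⅐)) - 576)*(1/4564) = -1761/1844 + ((7/10 + ⅐) - 576)*(1/4564) = -1761/1844 + (59/70 - 576)*(1/4564) = -1761/1844 - 40261/70*1/4564 = -1761/1844 - 247/1960 = -976757/903560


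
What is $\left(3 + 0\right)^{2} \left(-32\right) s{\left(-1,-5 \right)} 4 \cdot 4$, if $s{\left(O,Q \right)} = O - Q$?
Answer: $-18432$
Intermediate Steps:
$\left(3 + 0\right)^{2} \left(-32\right) s{\left(-1,-5 \right)} 4 \cdot 4 = \left(3 + 0\right)^{2} \left(-32\right) \left(-1 - -5\right) 4 \cdot 4 = 3^{2} \left(-32\right) \left(-1 + 5\right) 4 \cdot 4 = 9 \left(-32\right) 4 \cdot 4 \cdot 4 = - 288 \cdot 16 \cdot 4 = \left(-288\right) 64 = -18432$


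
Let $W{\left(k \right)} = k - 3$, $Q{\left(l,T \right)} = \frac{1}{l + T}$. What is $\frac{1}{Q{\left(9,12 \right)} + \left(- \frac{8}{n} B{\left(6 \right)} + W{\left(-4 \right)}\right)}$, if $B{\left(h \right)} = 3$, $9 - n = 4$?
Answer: $- \frac{105}{1234} \approx -0.085089$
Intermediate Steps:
$n = 5$ ($n = 9 - 4 = 5$)
$Q{\left(l,T \right)} = \frac{1}{T + l}$
$W{\left(k \right)} = -3 + k$
$\frac{1}{Q{\left(9,12 \right)} + \left(- \frac{8}{n} B{\left(6 \right)} + W{\left(-4 \right)}\right)} = \frac{1}{\frac{1}{12 + 9} + \left(- \frac{8}{5} \cdot 3 - 7\right)} = \frac{1}{\frac{1}{21} - \left(7 - \left(-8\right) \frac{1}{5} \cdot 3\right)} = \frac{1}{\frac{1}{21} - \frac{59}{5}} = \frac{1}{- \frac{1234}{105}} = - \frac{105}{1234}$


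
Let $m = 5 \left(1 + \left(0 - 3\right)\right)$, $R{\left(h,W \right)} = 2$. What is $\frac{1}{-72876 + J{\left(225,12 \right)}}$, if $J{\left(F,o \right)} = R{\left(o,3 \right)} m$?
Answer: $- \frac{1}{72896} \approx -1.3718 \cdot 10^{-5}$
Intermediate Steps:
$m = -10$ ($m = 5 \left(1 + \left(0 - 3\right)\right) = 5 \left(1 - 3\right) = 5 \left(-2\right) = -10$)
$J{\left(F,o \right)} = -20$ ($J{\left(F,o \right)} = 2 \left(-10\right) = -20$)
$\frac{1}{-72876 + J{\left(225,12 \right)}} = \frac{1}{-72876 - 20} = \frac{1}{-72896} = - \frac{1}{72896}$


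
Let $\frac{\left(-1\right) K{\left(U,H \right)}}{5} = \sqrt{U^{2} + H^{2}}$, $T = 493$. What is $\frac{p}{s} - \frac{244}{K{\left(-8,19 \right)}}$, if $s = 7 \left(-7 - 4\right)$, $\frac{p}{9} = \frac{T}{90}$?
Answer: $- \frac{493}{770} + \frac{244 \sqrt{17}}{425} \approx 1.7269$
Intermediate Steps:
$p = \frac{493}{10}$ ($p = 9 \cdot \frac{493}{90} = \frac{493}{10} \approx 49.3$)
$s = -77$ ($s = 7 \left(-11\right) = -77$)
$K{\left(U,H \right)} = - 5 \sqrt{H^{2} + U^{2}}$ ($K{\left(U,H \right)} = - 5 \sqrt{U^{2} + H^{2}} = - 5 \sqrt{H^{2} + U^{2}}$)
$\frac{p}{s} - \frac{244}{K{\left(-8,19 \right)}} = \frac{493}{10 \left(-77\right)} - \frac{244}{\left(-5\right) \sqrt{19^{2} + \left(-8\right)^{2}}} = \frac{493}{10} \left(- \frac{1}{77}\right) - \frac{244}{\left(-5\right) \sqrt{361 + 64}} = - \frac{493}{770} - \frac{244}{\left(-5\right) \sqrt{425}} = - \frac{493}{770} - \frac{244}{\left(-5\right) 5 \sqrt{17}} = - \frac{493}{770} - \frac{244}{\left(-25\right) \sqrt{17}} = - \frac{493}{770} - 244 \left(- \frac{\sqrt{17}}{425}\right) = - \frac{493}{770} + \frac{244 \sqrt{17}}{425}$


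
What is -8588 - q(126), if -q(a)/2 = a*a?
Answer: 23164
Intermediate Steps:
q(a) = -2*a² (q(a) = -2*a*a = -2*a²)
-8588 - q(126) = -8588 - (-2)*126² = -8588 - (-2)*15876 = -8588 - 1*(-31752) = -8588 + 31752 = 23164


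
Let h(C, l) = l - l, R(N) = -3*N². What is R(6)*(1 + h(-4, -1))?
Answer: -108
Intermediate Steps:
h(C, l) = 0
R(6)*(1 + h(-4, -1)) = (-3*6²)*(1 + 0) = -3*36*1 = -108*1 = -108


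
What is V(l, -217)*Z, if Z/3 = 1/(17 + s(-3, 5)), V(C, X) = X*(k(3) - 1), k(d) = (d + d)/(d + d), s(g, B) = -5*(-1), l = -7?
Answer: 0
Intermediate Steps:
s(g, B) = 5
k(d) = 1 (k(d) = (2*d)/((2*d)) = (2*d)*(1/(2*d)) = 1)
V(C, X) = 0 (V(C, X) = X*(1 - 1) = X*0 = 0)
Z = 3/22 (Z = 3/(17 + 5) = 3/22 ≈ 0.13636)
V(l, -217)*Z = 0*(3/22) = 0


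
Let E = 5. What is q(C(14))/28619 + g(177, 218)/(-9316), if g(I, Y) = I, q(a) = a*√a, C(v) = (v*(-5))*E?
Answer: -177/9316 - 1750*I*√14/28619 ≈ -0.019 - 0.2288*I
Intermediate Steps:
C(v) = -25*v (C(v) = (v*(-5))*5 = -5*v*5 = -25*v)
q(a) = a^(3/2)
q(C(14))/28619 + g(177, 218)/(-9316) = (-25*14)^(3/2)/28619 + 177/(-9316) = (-350)^(3/2)*(1/28619) + 177*(-1/9316) = -1750*I*√14*(1/28619) - 177/9316 = -1750*I*√14/28619 - 177/9316 = -177/9316 - 1750*I*√14/28619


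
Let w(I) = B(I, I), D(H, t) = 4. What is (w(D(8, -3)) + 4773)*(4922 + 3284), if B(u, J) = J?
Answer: 39200062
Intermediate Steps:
w(I) = I
(w(D(8, -3)) + 4773)*(4922 + 3284) = (4 + 4773)*(4922 + 3284) = 4777*8206 = 39200062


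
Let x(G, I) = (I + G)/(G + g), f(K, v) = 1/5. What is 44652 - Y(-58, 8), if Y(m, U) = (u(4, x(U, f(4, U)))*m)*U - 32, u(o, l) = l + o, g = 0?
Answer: 235078/5 ≈ 47016.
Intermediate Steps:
f(K, v) = ⅕
x(G, I) = (G + I)/G (x(G, I) = (I + G)/(G + 0) = (G + I)/G)
Y(m, U) = -32 + U*m*(4 + (⅕ + U)/U) (Y(m, U) = (((U + ⅕)/U + 4)*m)*U - 32 = (((⅕ + U)/U + 4)*m)*U - 32 = ((4 + (⅕ + U)/U)*m)*U - 32 = (m*(4 + (⅕ + U)/U))*U - 32 = U*m*(4 + (⅕ + U)/U) - 32 = -32 + U*m*(4 + (⅕ + U)/U))
44652 - Y(-58, 8) = 44652 - (-32 + (⅕)*(-58)*(1 + 25*8)) = 44652 - (-32 + (⅕)*(-58)*(1 + 200)) = 44652 - (-32 + (⅕)*(-58)*201) = 44652 - (-32 - 11658/5) = 44652 - 1*(-11818/5) = 44652 + 11818/5 = 235078/5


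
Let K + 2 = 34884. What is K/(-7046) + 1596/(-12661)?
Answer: -226443209/44604703 ≈ -5.0767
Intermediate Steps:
K = 34882 (K = -2 + 34884 = 34882)
K/(-7046) + 1596/(-12661) = 34882/(-7046) + 1596/(-12661) = 34882*(-1/7046) + 1596*(-1/12661) = -17441/3523 - 1596/12661 = -226443209/44604703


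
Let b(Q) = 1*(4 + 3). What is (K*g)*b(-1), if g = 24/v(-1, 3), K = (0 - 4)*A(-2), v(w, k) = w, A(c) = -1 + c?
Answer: -2016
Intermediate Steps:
b(Q) = 7 (b(Q) = 1*7 = 7)
K = 12 (K = (0 - 4)*(-1 - 2) = -4*(-3) = 12)
g = -24 (g = 24/(-1) = 24*(-1) = -24)
(K*g)*b(-1) = (12*(-24))*7 = -288*7 = -2016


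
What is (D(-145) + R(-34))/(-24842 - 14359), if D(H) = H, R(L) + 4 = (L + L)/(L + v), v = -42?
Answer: 938/248273 ≈ 0.0037781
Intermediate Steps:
R(L) = -4 + 2*L/(-42 + L) (R(L) = -4 + (L + L)/(L - 42) = -4 + (2*L)/(-42 + L) = -4 + 2*L/(-42 + L))
(D(-145) + R(-34))/(-24842 - 14359) = (-145 + 2*(84 - 1*(-34))/(-42 - 34))/(-24842 - 14359) = (-145 + 2*(84 + 34)/(-76))/(-39201) = (-145 + 2*(-1/76)*118)*(-1/39201) = (-145 - 59/19)*(-1/39201) = -2814/19*(-1/39201) = 938/248273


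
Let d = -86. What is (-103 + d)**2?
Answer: 35721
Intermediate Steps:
(-103 + d)**2 = (-103 - 86)**2 = (-189)**2 = 35721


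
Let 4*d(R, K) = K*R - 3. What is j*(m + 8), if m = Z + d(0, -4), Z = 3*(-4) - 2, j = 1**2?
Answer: -27/4 ≈ -6.7500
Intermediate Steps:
j = 1
d(R, K) = -3/4 + K*R/4 (d(R, K) = (K*R - 3)/4 = (-3 + K*R)/4 = -3/4 + K*R/4)
Z = -14 (Z = -12 - 2 = -14)
m = -59/4 (m = -14 + (-3/4 + (1/4)*(-4)*0) = -14 + (-3/4 + 0) = -14 - 3/4 = -59/4 ≈ -14.750)
j*(m + 8) = 1*(-59/4 + 8) = 1*(-27/4) = -27/4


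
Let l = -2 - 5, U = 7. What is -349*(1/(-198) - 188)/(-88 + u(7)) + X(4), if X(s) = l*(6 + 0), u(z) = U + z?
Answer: -13606909/14652 ≈ -928.67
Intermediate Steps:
l = -7
u(z) = 7 + z
X(s) = -42 (X(s) = -7*(6 + 0) = -7*6 = -42)
-349*(1/(-198) - 188)/(-88 + u(7)) + X(4) = -349*(1/(-198) - 188)/(-88 + (7 + 7)) - 42 = -349*(-1/198 - 188)/(-88 + 14) - 42 = -(-12991525)/(198*(-74)) - 42 = -(-12991525)*(-1)/(198*74) - 42 = -349*37225/14652 - 42 = -12991525/14652 - 42 = -13606909/14652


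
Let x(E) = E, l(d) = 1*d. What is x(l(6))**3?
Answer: 216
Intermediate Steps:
l(d) = d
x(l(6))**3 = 6**3 = 216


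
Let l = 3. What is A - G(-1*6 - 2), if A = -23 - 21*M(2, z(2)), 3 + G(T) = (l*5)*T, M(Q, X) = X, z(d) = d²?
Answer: 16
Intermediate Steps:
G(T) = -3 + 15*T (G(T) = -3 + (3*5)*T = -3 + 15*T)
A = -107 (A = -23 - 21*2² = -23 - 21*4 = -23 - 84 = -107)
A - G(-1*6 - 2) = -107 - (-3 + 15*(-1*6 - 2)) = -107 - (-3 + 15*(-6 - 2)) = -107 - (-3 + 15*(-8)) = -107 - (-3 - 120) = -107 - 1*(-123) = -107 + 123 = 16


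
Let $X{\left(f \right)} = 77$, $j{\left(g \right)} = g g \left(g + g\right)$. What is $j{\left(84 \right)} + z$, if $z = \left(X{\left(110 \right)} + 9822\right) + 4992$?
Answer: $1200299$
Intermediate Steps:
$j{\left(g \right)} = 2 g^{3}$ ($j{\left(g \right)} = g^{2} \cdot 2 g = 2 g^{3}$)
$z = 14891$ ($z = \left(77 + 9822\right) + 4992 = 9899 + 4992 = 14891$)
$j{\left(84 \right)} + z = 2 \cdot 84^{3} + 14891 = 2 \cdot 592704 + 14891 = 1185408 + 14891 = 1200299$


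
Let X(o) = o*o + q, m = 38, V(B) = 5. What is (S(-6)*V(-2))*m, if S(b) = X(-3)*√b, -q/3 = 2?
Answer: 570*I*√6 ≈ 1396.2*I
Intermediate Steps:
q = -6 (q = -3*2 = -6)
X(o) = -6 + o² (X(o) = o*o - 6 = o² - 6 = -6 + o²)
S(b) = 3*√b (S(b) = (-6 + (-3)²)*√b = (-6 + 9)*√b = 3*√b)
(S(-6)*V(-2))*m = ((3*√(-6))*5)*38 = ((3*(I*√6))*5)*38 = ((3*I*√6)*5)*38 = (15*I*√6)*38 = 570*I*√6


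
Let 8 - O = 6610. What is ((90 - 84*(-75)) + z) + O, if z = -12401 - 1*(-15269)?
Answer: 2656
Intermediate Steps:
O = -6602 (O = 8 - 1*6610 = 8 - 6610 = -6602)
z = 2868 (z = -12401 + 15269 = 2868)
((90 - 84*(-75)) + z) + O = ((90 - 84*(-75)) + 2868) - 6602 = ((90 + 6300) + 2868) - 6602 = (6390 + 2868) - 6602 = 9258 - 6602 = 2656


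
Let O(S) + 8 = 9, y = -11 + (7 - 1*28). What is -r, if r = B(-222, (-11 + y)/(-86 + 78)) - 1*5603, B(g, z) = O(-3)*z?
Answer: 44781/8 ≈ 5597.6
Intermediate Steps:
y = -32 (y = -11 + (7 - 28) = -11 - 21 = -32)
O(S) = 1 (O(S) = -8 + 9 = 1)
B(g, z) = z (B(g, z) = 1*z = z)
r = -44781/8 (r = (-11 - 32)/(-86 + 78) - 1*5603 = -43/(-8) - 5603 = -43*(-1/8) - 5603 = 43/8 - 5603 = -44781/8 ≈ -5597.6)
-r = -1*(-44781/8) = 44781/8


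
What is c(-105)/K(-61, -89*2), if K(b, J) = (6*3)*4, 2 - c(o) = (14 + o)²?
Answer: -8279/72 ≈ -114.99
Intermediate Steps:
c(o) = 2 - (14 + o)²
K(b, J) = 72 (K(b, J) = 18*4 = 72)
c(-105)/K(-61, -89*2) = (2 - (14 - 105)²)/72 = (2 - 1*(-91)²)*(1/72) = (2 - 1*8281)*(1/72) = (2 - 8281)*(1/72) = -8279*1/72 = -8279/72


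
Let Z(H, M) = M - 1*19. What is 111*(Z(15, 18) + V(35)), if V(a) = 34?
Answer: 3663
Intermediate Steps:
Z(H, M) = -19 + M (Z(H, M) = M - 19 = -19 + M)
111*(Z(15, 18) + V(35)) = 111*((-19 + 18) + 34) = 111*(-1 + 34) = 111*33 = 3663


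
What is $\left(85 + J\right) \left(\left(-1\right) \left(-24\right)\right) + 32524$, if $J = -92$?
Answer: $32356$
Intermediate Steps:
$\left(85 + J\right) \left(\left(-1\right) \left(-24\right)\right) + 32524 = \left(85 - 92\right) \left(\left(-1\right) \left(-24\right)\right) + 32524 = \left(-7\right) 24 + 32524 = -168 + 32524 = 32356$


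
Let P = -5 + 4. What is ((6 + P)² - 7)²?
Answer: 324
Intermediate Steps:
P = -1
((6 + P)² - 7)² = ((6 - 1)² - 7)² = (5² - 7)² = (25 - 7)² = 18² = 324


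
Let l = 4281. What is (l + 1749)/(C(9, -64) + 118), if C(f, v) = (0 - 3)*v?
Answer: 603/31 ≈ 19.452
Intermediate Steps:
C(f, v) = -3*v
(l + 1749)/(C(9, -64) + 118) = (4281 + 1749)/(-3*(-64) + 118) = 6030/(192 + 118) = 6030/310 = 6030*(1/310) = 603/31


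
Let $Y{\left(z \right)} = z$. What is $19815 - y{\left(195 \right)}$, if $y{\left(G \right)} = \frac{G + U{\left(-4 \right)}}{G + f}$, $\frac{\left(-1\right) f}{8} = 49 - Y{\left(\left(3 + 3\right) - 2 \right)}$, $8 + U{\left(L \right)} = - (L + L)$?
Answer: $\frac{217978}{11} \approx 19816.0$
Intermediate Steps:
$U{\left(L \right)} = -8 - 2 L$ ($U{\left(L \right)} = -8 - \left(L + L\right) = -8 - 2 L$)
$f = -360$ ($f = - 8 \left(49 - \left(\left(3 + 3\right) - 2\right)\right) = - 8 \left(49 - \left(6 - 2\right)\right) = - 8 \left(49 - 4\right) = \left(-8\right) 45 = -360$)
$y{\left(G \right)} = \frac{G}{-360 + G}$ ($y{\left(G \right)} = \frac{G - 0}{G - 360} = \frac{G + \left(-8 + 8\right)}{-360 + G} = \frac{G + 0}{-360 + G} = \frac{G}{-360 + G}$)
$19815 - y{\left(195 \right)} = 19815 - \frac{195}{-360 + 195} = 19815 - \frac{195}{-165} = 19815 - 195 \left(- \frac{1}{165}\right) = 19815 - - \frac{13}{11} = 19815 + \frac{13}{11} = \frac{217978}{11}$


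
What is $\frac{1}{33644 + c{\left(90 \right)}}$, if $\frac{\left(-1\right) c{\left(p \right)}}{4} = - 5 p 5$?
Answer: $\frac{1}{42644} \approx 2.345 \cdot 10^{-5}$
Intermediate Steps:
$c{\left(p \right)} = 100 p$ ($c{\left(p \right)} = - 4 - 5 p 5 = - 4 \left(- 25 p\right) = 100 p$)
$\frac{1}{33644 + c{\left(90 \right)}} = \frac{1}{33644 + 100 \cdot 90} = \frac{1}{33644 + 9000} = \frac{1}{42644}$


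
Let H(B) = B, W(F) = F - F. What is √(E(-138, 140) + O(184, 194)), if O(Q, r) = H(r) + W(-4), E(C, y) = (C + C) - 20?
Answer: I*√102 ≈ 10.1*I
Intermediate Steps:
W(F) = 0
E(C, y) = -20 + 2*C (E(C, y) = 2*C - 20 = -20 + 2*C)
O(Q, r) = r (O(Q, r) = r + 0 = r)
√(E(-138, 140) + O(184, 194)) = √((-20 + 2*(-138)) + 194) = √((-20 - 276) + 194) = √(-296 + 194) = √(-102) = I*√102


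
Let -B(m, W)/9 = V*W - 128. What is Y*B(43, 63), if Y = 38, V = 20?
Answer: -387144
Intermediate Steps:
B(m, W) = 1152 - 180*W (B(m, W) = -9*(20*W - 128) = -9*(-128 + 20*W) = 1152 - 180*W)
Y*B(43, 63) = 38*(1152 - 180*63) = 38*(1152 - 11340) = 38*(-10188) = -387144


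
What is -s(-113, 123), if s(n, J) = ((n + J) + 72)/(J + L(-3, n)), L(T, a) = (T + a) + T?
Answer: -41/2 ≈ -20.500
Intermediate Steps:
L(T, a) = a + 2*T
s(n, J) = (72 + J + n)/(-6 + J + n) (s(n, J) = ((n + J) + 72)/(J + (n + 2*(-3))) = ((J + n) + 72)/(J + (n - 6)) = (72 + J + n)/(J + (-6 + n)) = (72 + J + n)/(-6 + J + n))
-s(-113, 123) = -(72 + 123 - 113)/(-6 + 123 - 113) = -82/4 = -1*41/2 = -41/2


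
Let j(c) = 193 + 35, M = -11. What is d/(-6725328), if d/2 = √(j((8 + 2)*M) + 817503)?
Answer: -√90859/1120888 ≈ -0.00026892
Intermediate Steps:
j(c) = 228
d = 6*√90859 (d = 2*√(228 + 817503) = 2*√817731 = 2*(3*√90859) = 6*√90859 ≈ 1808.6)
d/(-6725328) = (6*√90859)/(-6725328) = (6*√90859)*(-1/6725328) = -√90859/1120888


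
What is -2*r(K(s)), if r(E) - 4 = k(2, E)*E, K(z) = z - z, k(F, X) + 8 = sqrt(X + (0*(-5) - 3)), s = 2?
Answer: -8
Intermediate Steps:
k(F, X) = -8 + sqrt(-3 + X) (k(F, X) = -8 + sqrt(X + (0*(-5) - 3)) = -8 + sqrt(X + (0 - 3)) = -8 + sqrt(X - 3) = -8 + sqrt(-3 + X))
K(z) = 0
r(E) = 4 + E*(-8 + sqrt(-3 + E)) (r(E) = 4 + (-8 + sqrt(-3 + E))*E = 4 + E*(-8 + sqrt(-3 + E)))
-2*r(K(s)) = -2*(4 + 0*(-8 + sqrt(-3 + 0))) = -2*(4 + 0*(-8 + sqrt(-3))) = -2*(4 + 0*(-8 + I*sqrt(3))) = -2*(4 + 0) = -2*4 = -8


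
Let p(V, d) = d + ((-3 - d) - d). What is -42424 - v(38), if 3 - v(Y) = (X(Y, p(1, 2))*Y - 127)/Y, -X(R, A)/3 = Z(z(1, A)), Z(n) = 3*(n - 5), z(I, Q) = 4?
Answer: -1612011/38 ≈ -42421.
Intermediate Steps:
Z(n) = -15 + 3*n (Z(n) = 3*(-5 + n) = -15 + 3*n)
p(V, d) = -3 - d (p(V, d) = d + (-3 - 2*d) = -3 - d)
X(R, A) = 9 (X(R, A) = -3*(-15 + 3*4) = -3*(-15 + 12) = -3*(-3) = 9)
v(Y) = 3 - (-127 + 9*Y)/Y (v(Y) = 3 - (9*Y - 127)/Y = 3 - (-127 + 9*Y)/Y)
-42424 - v(38) = -42424 - (-6 + 127/38) = -42424 - 1*(-101/38) = -42424 + 101/38 = -1612011/38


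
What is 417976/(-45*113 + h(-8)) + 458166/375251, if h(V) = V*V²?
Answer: -154281556874/2100279847 ≈ -73.458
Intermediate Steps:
h(V) = V³
417976/(-45*113 + h(-8)) + 458166/375251 = 417976/(-45*113 + (-8)³) + 458166/375251 = 417976/(-5085 - 512) + 458166*(1/375251) = 417976/(-5597) + 458166/375251 = 417976*(-1/5597) + 458166/375251 = -417976/5597 + 458166/375251 = -154281556874/2100279847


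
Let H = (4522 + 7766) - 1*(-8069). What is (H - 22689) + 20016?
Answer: 17684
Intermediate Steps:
H = 20357 (H = 12288 + 8069 = 20357)
(H - 22689) + 20016 = (20357 - 22689) + 20016 = -2332 + 20016 = 17684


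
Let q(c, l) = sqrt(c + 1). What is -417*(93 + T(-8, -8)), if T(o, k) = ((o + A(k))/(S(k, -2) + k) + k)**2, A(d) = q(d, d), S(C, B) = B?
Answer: -6036909/100 - 15012*I*sqrt(7)/25 ≈ -60369.0 - 1588.7*I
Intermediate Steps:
q(c, l) = sqrt(1 + c)
A(d) = sqrt(1 + d)
T(o, k) = (k + (o + sqrt(1 + k))/(-2 + k))**2 (T(o, k) = ((o + sqrt(1 + k))/(-2 + k) + k)**2 = (k + (o + sqrt(1 + k))/(-2 + k))**2)
-417*(93 + T(-8, -8)) = -417*(93 + (-8 + (-8)**2 + sqrt(1 - 8) - 2*(-8))**2/(-2 - 8)**2) = -417*(93 + (-8 + 64 + sqrt(-7) + 16)**2/(-10)**2) = -417*(93 + (-8 + 64 + I*sqrt(7) + 16)**2/100) = -417*(93 + (72 + I*sqrt(7))**2/100) = -38781 - 417*(72 + I*sqrt(7))**2/100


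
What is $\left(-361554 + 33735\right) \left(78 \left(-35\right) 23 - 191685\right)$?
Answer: $83421740025$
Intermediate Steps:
$\left(-361554 + 33735\right) \left(78 \left(-35\right) 23 - 191685\right) = - 327819 \left(\left(-2730\right) 23 - 191685\right) = - 327819 \left(-62790 - 191685\right) = \left(-327819\right) \left(-254475\right) = 83421740025$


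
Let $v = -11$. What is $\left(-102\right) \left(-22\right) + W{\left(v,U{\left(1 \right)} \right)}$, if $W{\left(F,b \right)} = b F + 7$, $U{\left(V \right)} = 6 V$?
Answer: $2185$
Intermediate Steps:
$W{\left(F,b \right)} = 7 + F b$ ($W{\left(F,b \right)} = F b + 7 = 7 + F b$)
$\left(-102\right) \left(-22\right) + W{\left(v,U{\left(1 \right)} \right)} = \left(-102\right) \left(-22\right) + \left(7 - 11 \cdot 6 \cdot 1\right) = 2244 + \left(7 - 66\right) = 2244 - 59 = 2185$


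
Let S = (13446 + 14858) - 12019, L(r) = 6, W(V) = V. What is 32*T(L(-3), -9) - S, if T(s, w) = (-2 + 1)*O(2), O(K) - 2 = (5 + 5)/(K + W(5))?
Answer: -114763/7 ≈ -16395.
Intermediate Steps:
O(K) = 2 + 10/(5 + K) (O(K) = 2 + (5 + 5)/(K + 5) = 2 + 10/(5 + K))
S = 16285 (S = 28304 - 12019 = 16285)
T(s, w) = -24/7 (T(s, w) = (-2 + 1)*(2*(10 + 2)/(5 + 2)) = -2*12/7 = -1*24/7 = -24/7)
32*T(L(-3), -9) - S = 32*(-24/7) - 1*16285 = -768/7 - 16285 = -114763/7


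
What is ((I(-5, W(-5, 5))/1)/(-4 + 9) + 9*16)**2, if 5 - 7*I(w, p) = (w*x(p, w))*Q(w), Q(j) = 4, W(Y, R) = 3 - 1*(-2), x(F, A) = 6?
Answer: 1067089/49 ≈ 21777.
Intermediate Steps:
W(Y, R) = 5 (W(Y, R) = 3 + 2 = 5)
I(w, p) = 5/7 - 24*w/7 (I(w, p) = 5/7 - w*6*4/7 = 5/7 - 6*w*4/7 = 5/7 - 24*w/7)
((I(-5, W(-5, 5))/1)/(-4 + 9) + 9*16)**2 = (((5/7 - 24/7*(-5))/1)/(-4 + 9) + 9*16)**2 = (((5/7 + 120/7)*1)/5 + 144)**2 = (((125/7)*1)*(1/5) + 144)**2 = ((125/7)*(1/5) + 144)**2 = (25/7 + 144)**2 = (1033/7)**2 = 1067089/49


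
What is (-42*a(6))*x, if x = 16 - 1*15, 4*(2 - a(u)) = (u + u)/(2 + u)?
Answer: -273/4 ≈ -68.250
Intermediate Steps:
a(u) = 2 - u/(2*(2 + u)) (a(u) = 2 - (u + u)/(4*(2 + u)) = 2 - 2*u/(4*(2 + u)) = 2 - u/(2*(2 + u)))
x = 1 (x = 16 - 15 = 1)
(-42*a(6))*x = -21*(8 + 3*6)/(2 + 6)*1 = -21*(8 + 18)/8*1 = -21*26/8*1 = -42*13/8*1 = -273/4*1 = -273/4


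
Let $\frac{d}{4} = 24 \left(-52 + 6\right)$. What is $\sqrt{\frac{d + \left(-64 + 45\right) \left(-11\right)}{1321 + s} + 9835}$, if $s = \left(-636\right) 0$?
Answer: $\frac{6 \sqrt{476581133}}{1321} \approx 99.156$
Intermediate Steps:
$d = -4416$ ($d = 4 \cdot 24 \left(-52 + 6\right) = 4 \cdot 24 \left(-46\right) = 4 \left(-1104\right) = -4416$)
$s = 0$
$\sqrt{\frac{d + \left(-64 + 45\right) \left(-11\right)}{1321 + s} + 9835} = \sqrt{\frac{-4416 + \left(-64 + 45\right) \left(-11\right)}{1321 + 0} + 9835} = \sqrt{\frac{-4416 - -209}{1321} + 9835} = \sqrt{\left(-4416 + 209\right) \frac{1}{1321} + 9835} = \sqrt{\left(-4207\right) \frac{1}{1321} + 9835} = \sqrt{- \frac{4207}{1321} + 9835} = \sqrt{\frac{12987828}{1321}} = \frac{6 \sqrt{476581133}}{1321}$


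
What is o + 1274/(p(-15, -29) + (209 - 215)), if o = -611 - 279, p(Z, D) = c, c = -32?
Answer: -17547/19 ≈ -923.53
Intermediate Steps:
p(Z, D) = -32
o = -890
o + 1274/(p(-15, -29) + (209 - 215)) = -890 + 1274/(-32 + (209 - 215)) = -890 + 1274/(-32 - 6) = -890 + 1274/(-38) = -890 - 1/38*1274 = -890 - 637/19 = -17547/19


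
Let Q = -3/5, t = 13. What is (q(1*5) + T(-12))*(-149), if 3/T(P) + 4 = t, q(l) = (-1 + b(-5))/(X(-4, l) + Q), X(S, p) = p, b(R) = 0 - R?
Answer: -6109/33 ≈ -185.12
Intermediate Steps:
b(R) = -R
Q = -⅗ (Q = -3*⅕ = -⅗ ≈ -0.60000)
q(l) = 4/(-⅗ + l) (q(l) = (-1 - 1*(-5))/(l - ⅗) = (-1 + 5)/(-⅗ + l) = 4/(-⅗ + l))
T(P) = ⅓ (T(P) = 3/(-4 + 13) = 3/9 = 3*(⅑) = ⅓)
(q(1*5) + T(-12))*(-149) = (20/(-3 + 5*(1*5)) + ⅓)*(-149) = (20/(-3 + 5*5) + ⅓)*(-149) = (20/(-3 + 25) + ⅓)*(-149) = (20/22 + ⅓)*(-149) = (20*(1/22) + ⅓)*(-149) = (10/11 + ⅓)*(-149) = (41/33)*(-149) = -6109/33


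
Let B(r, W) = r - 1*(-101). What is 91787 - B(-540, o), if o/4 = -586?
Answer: 92226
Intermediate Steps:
o = -2344 (o = 4*(-586) = -2344)
B(r, W) = 101 + r (B(r, W) = r + 101 = 101 + r)
91787 - B(-540, o) = 91787 - (101 - 540) = 91787 - 1*(-439) = 91787 + 439 = 92226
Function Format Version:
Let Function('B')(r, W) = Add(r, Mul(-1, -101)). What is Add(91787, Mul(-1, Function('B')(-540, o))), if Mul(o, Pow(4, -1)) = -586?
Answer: 92226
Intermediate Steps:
o = -2344 (o = Mul(4, -586) = -2344)
Function('B')(r, W) = Add(101, r) (Function('B')(r, W) = Add(r, 101) = Add(101, r))
Add(91787, Mul(-1, Function('B')(-540, o))) = Add(91787, Mul(-1, Add(101, -540))) = Add(91787, Mul(-1, -439)) = Add(91787, 439) = 92226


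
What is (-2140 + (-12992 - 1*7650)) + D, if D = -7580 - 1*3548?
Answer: -33910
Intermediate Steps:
D = -11128 (D = -7580 - 3548 = -11128)
(-2140 + (-12992 - 1*7650)) + D = (-2140 + (-12992 - 1*7650)) - 11128 = (-2140 + (-12992 - 7650)) - 11128 = (-2140 - 20642) - 11128 = -22782 - 11128 = -33910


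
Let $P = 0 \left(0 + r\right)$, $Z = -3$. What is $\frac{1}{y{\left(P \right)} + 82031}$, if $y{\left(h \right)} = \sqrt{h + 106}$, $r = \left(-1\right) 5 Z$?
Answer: $\frac{82031}{6729084855} - \frac{\sqrt{106}}{6729084855} \approx 1.2189 \cdot 10^{-5}$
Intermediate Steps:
$r = 15$ ($r = \left(-1\right) 5 \left(-3\right) = \left(-5\right) \left(-3\right) = 15$)
$P = 0$ ($P = 0 \left(0 + 15\right) = 0 \cdot 15 = 0$)
$y{\left(h \right)} = \sqrt{106 + h}$
$\frac{1}{y{\left(P \right)} + 82031} = \frac{1}{\sqrt{106 + 0} + 82031} = \frac{1}{\sqrt{106} + 82031} = \frac{1}{82031 + \sqrt{106}}$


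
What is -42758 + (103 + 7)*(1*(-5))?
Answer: -43308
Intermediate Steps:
-42758 + (103 + 7)*(1*(-5)) = -42758 + 110*(-5) = -42758 - 550 = -43308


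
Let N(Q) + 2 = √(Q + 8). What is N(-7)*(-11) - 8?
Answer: 3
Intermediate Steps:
N(Q) = -2 + √(8 + Q) (N(Q) = -2 + √(Q + 8) = -2 + √(8 + Q))
N(-7)*(-11) - 8 = (-2 + √(8 - 7))*(-11) - 8 = (-2 + √1)*(-11) - 8 = (-2 + 1)*(-11) - 8 = -1*(-11) - 8 = 11 - 8 = 3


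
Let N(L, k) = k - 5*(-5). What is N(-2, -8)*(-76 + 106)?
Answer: 510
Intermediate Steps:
N(L, k) = 25 + k (N(L, k) = k + 25 = 25 + k)
N(-2, -8)*(-76 + 106) = (25 - 8)*(-76 + 106) = 17*30 = 510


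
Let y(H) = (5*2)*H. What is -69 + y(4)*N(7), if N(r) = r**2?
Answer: 1891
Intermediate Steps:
y(H) = 10*H
-69 + y(4)*N(7) = -69 + (10*4)*7**2 = -69 + 40*49 = -69 + 1960 = 1891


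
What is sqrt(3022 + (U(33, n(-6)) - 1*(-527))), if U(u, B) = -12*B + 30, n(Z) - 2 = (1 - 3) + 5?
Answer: 3*sqrt(391) ≈ 59.321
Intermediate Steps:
n(Z) = 5 (n(Z) = 2 + ((1 - 3) + 5) = 2 + (-2 + 5) = 2 + 3 = 5)
U(u, B) = 30 - 12*B
sqrt(3022 + (U(33, n(-6)) - 1*(-527))) = sqrt(3022 + ((30 - 12*5) - 1*(-527))) = sqrt(3022 + ((30 - 60) + 527)) = sqrt(3022 + (-30 + 527)) = sqrt(3022 + 497) = sqrt(3519) = 3*sqrt(391)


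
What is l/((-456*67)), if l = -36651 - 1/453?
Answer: 2075363/1730007 ≈ 1.1996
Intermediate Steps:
l = -16602904/453 (l = -36651 - 1*1/453 = -36651 - 1/453 = -16602904/453 ≈ -36651.)
l/((-456*67)) = -16602904/(453*((-456*67))) = -16602904/453/(-30552) = -16602904/453*(-1/30552) = 2075363/1730007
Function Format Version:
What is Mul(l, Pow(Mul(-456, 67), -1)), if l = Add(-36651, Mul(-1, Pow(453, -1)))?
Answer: Rational(2075363, 1730007) ≈ 1.1996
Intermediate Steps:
l = Rational(-16602904, 453) (l = Add(-36651, Mul(-1, Rational(1, 453))) = Add(-36651, Rational(-1, 453)) = Rational(-16602904, 453) ≈ -36651.)
Mul(l, Pow(Mul(-456, 67), -1)) = Mul(Rational(-16602904, 453), Pow(Mul(-456, 67), -1)) = Mul(Rational(-16602904, 453), Pow(-30552, -1)) = Mul(Rational(-16602904, 453), Rational(-1, 30552)) = Rational(2075363, 1730007)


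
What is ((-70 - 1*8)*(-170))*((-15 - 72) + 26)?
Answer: -808860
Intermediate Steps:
((-70 - 1*8)*(-170))*((-15 - 72) + 26) = ((-70 - 8)*(-170))*(-87 + 26) = -78*(-170)*(-61) = 13260*(-61) = -808860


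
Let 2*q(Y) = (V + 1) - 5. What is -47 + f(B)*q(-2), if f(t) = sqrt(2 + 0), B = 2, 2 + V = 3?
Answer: -47 - 3*sqrt(2)/2 ≈ -49.121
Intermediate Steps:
V = 1 (V = -2 + 3 = 1)
q(Y) = -3/2 (q(Y) = ((1 + 1) - 5)/2 = (2 - 5)/2 = (1/2)*(-3) = -3/2)
f(t) = sqrt(2)
-47 + f(B)*q(-2) = -47 + sqrt(2)*(-3/2) = -47 - 3*sqrt(2)/2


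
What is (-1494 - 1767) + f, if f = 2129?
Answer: -1132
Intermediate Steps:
(-1494 - 1767) + f = (-1494 - 1767) + 2129 = -3261 + 2129 = -1132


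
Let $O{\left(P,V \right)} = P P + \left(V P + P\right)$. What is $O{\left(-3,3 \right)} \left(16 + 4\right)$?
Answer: $-60$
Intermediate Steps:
$O{\left(P,V \right)} = P + P^{2} + P V$ ($O{\left(P,V \right)} = P^{2} + \left(P V + P\right) = P^{2} + \left(P + P V\right) = P + P^{2} + P V$)
$O{\left(-3,3 \right)} \left(16 + 4\right) = - 3 \left(1 - 3 + 3\right) \left(16 + 4\right) = \left(-3\right) 1 \cdot 20 = \left(-3\right) 20 = -60$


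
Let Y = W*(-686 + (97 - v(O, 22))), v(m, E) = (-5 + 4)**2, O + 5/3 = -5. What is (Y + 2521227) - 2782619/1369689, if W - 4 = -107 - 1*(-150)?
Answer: 3415312629814/1369689 ≈ 2.4935e+6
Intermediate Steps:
O = -20/3 (O = -5/3 - 5 = -20/3 ≈ -6.6667)
v(m, E) = 1 (v(m, E) = (-1)**2 = 1)
W = 47 (W = 4 + (-107 - 1*(-150)) = 4 + (-107 + 150) = 4 + 43 = 47)
Y = -27730 (Y = 47*(-686 + (97 - 1*1)) = 47*(-686 + (97 - 1)) = 47*(-686 + 96) = 47*(-590) = -27730)
(Y + 2521227) - 2782619/1369689 = (-27730 + 2521227) - 2782619/1369689 = 2493497 - 2782619*1/1369689 = 2493497 - 2782619/1369689 = 3415312629814/1369689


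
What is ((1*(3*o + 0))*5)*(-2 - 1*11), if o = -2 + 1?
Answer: 195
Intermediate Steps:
o = -1
((1*(3*o + 0))*5)*(-2 - 1*11) = ((1*(3*(-1) + 0))*5)*(-2 - 1*11) = ((1*(-3 + 0))*5)*(-2 - 11) = ((1*(-3))*5)*(-13) = -3*5*(-13) = -15*(-13) = 195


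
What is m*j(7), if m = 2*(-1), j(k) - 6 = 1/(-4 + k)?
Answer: -38/3 ≈ -12.667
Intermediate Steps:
j(k) = 6 + 1/(-4 + k)
m = -2
m*j(7) = -2*(-23 + 6*7)/(-4 + 7) = -2*(-23 + 42)/3 = -2*19/3 = -38/3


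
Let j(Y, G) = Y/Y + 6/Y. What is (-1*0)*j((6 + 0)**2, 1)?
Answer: 0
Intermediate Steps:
j(Y, G) = 1 + 6/Y
(-1*0)*j((6 + 0)**2, 1) = (-1*0)*((6 + (6 + 0)**2)/((6 + 0)**2)) = 0*((6 + 6**2)/(6**2)) = 0*((6 + 36)/36) = 0*((1/36)*42) = 0*(7/6) = 0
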